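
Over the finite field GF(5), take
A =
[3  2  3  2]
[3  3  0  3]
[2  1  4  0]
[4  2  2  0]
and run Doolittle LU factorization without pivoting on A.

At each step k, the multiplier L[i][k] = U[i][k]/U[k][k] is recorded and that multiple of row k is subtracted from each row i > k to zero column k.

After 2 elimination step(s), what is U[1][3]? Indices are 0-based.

U[1][3] = 1

k=0: U[0][0]=3
  eliminate (1,0): mult=1, new row 1: (0, 1, 2, 1); set L[1][0]=1
  eliminate (2,0): mult=4, new row 2: (0, 3, 2, 2); set L[2][0]=4
  eliminate (3,0): mult=3, new row 3: (0, 1, 3, 4); set L[3][0]=3
k=1: U[1][1]=1
  eliminate (2,1): mult=3, new row 2: (0, 0, 1, 4); set L[2][1]=3
  eliminate (3,1): mult=1, new row 3: (0, 0, 1, 3); set L[3][1]=1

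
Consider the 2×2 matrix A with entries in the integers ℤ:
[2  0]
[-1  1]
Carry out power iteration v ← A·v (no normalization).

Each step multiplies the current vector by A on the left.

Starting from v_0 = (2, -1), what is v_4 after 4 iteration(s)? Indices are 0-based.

v_4 = (32, -31)

v_0 = (2, -1).
v_1 = A·v_0 = (4, -3).
v_2 = A·v_1 = (8, -7).
v_3 = A·v_2 = (16, -15).
v_4 = A·v_3 = (32, -31).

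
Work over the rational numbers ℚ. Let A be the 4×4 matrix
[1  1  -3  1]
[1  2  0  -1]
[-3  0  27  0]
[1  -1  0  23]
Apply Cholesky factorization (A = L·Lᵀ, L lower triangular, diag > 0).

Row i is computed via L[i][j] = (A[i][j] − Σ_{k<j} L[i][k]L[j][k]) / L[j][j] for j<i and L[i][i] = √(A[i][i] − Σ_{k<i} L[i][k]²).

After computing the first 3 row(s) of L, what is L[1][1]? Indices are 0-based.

L[1][1] = 1

Step 1: L[0][0] = √(1) = 1.
  L[1][0] = (1) / L[0][0] = 1.
Step 2: L[1][1] = √(1) = 1.
  L[2][0] = (-3) / L[0][0] = -3.
  L[2][1] = (3) / L[1][1] = 3.
Step 3: L[2][2] = √(9) = 3.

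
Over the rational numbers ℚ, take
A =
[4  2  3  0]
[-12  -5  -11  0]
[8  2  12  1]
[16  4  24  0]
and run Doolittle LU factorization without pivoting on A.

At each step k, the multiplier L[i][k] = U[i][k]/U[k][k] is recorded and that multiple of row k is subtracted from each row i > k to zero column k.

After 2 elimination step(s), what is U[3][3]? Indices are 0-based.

U[3][3] = 0

k=0: U[0][0]=4
  eliminate (1,0): mult=-3, new row 1: (0, 1, -2, 0); set L[1][0]=-3
  eliminate (2,0): mult=2, new row 2: (0, -2, 6, 1); set L[2][0]=2
  eliminate (3,0): mult=4, new row 3: (0, -4, 12, 0); set L[3][0]=4
k=1: U[1][1]=1
  eliminate (2,1): mult=-2, new row 2: (0, 0, 2, 1); set L[2][1]=-2
  eliminate (3,1): mult=-4, new row 3: (0, 0, 4, 0); set L[3][1]=-4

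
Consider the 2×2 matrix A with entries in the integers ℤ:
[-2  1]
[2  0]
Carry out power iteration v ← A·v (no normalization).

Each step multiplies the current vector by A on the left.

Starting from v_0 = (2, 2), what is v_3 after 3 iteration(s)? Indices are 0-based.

v_0 = (2, 2).
v_1 = A·v_0 = (-2, 4).
v_2 = A·v_1 = (8, -4).
v_3 = A·v_2 = (-20, 16).

v_3 = (-20, 16)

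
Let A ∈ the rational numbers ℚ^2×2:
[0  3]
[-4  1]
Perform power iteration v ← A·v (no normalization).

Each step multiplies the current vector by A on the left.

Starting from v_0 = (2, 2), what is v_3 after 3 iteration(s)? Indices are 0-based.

v_3 = (-90, 42)

v_0 = (2, 2).
v_1 = A·v_0 = (6, -6).
v_2 = A·v_1 = (-18, -30).
v_3 = A·v_2 = (-90, 42).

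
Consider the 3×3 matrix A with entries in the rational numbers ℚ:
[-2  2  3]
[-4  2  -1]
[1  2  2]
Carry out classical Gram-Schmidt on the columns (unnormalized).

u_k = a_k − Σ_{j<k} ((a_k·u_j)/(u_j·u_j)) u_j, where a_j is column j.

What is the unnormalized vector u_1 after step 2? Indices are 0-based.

u_1 = (22/21, 2/21, 52/21)

Step 1: u_0 = a_0 = (-2, -4, 1).
Step 2: u_1 = a_1 − (-10/21)·u_0 = (22/21, 2/21, 52/21).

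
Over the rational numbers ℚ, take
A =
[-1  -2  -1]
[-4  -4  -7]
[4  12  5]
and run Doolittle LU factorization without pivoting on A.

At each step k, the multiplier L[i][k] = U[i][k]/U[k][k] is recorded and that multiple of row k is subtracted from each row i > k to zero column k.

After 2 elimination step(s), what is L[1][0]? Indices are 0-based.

L[1][0] = 4

Step 1: pivot at (0,0) is -1.
  row1 ← row1 − (4)·row0  ⇒  L[1][0]=4, U row1=(0, 4, -3)
  row2 ← row2 − (-4)·row0  ⇒  L[2][0]=-4, U row2=(0, 4, 1)
Step 2: pivot at (1,1) is 4.
  row2 ← row2 − (1)·row1  ⇒  L[2][1]=1, U row2=(0, 0, 4)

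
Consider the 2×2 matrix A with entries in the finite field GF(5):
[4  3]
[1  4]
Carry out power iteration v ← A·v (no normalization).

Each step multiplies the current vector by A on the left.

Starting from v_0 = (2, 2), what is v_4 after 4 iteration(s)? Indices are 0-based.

v_4 = (0, 4)

v_0 = (2, 2).
v_1 = A·v_0 = (4, 0).
v_2 = A·v_1 = (1, 4).
v_3 = A·v_2 = (1, 2).
v_4 = A·v_3 = (0, 4).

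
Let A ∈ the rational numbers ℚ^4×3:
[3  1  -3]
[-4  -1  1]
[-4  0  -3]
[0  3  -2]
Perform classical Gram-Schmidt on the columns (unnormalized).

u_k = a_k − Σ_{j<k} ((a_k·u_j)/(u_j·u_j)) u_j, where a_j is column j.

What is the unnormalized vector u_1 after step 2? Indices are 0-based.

u_1 = (20/41, -13/41, 28/41, 3)

Step 1: u_0 = a_0 = (3, -4, -4, 0).
Step 2: u_1 = a_1 − (7/41)·u_0 = (20/41, -13/41, 28/41, 3).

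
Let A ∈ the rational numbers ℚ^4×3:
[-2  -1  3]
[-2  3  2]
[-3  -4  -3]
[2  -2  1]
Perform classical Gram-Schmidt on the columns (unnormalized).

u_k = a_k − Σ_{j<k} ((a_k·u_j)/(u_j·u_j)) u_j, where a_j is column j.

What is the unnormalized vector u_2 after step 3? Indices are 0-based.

u_2 = (2067/614, 377/614, -416/307, 598/307)

Step 1: u_0 = a_0 = (-2, -2, -3, 2).
Step 2: u_1 = a_1 − (4/21)·u_0 = (-13/21, 71/21, -24/7, -50/21).
Step 3: u_2 = a_2 − (1/21)·u_0 − (269/614)·u_1 = (2067/614, 377/614, -416/307, 598/307).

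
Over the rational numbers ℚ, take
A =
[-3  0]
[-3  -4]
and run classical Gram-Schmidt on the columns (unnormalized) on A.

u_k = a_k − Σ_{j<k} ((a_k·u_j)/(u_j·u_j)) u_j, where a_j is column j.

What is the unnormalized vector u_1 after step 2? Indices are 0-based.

u_1 = (2, -2)

Step 1: u_0 = a_0 = (-3, -3).
Step 2: u_1 = a_1 − (2/3)·u_0 = (2, -2).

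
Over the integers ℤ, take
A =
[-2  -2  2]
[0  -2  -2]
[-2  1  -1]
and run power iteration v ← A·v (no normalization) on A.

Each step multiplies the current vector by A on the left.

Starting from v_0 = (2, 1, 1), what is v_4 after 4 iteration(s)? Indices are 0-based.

v_4 = (144, 112, 24)

v_0 = (2, 1, 1).
v_1 = A·v_0 = (-4, -4, -4).
v_2 = A·v_1 = (8, 16, 8).
v_3 = A·v_2 = (-32, -48, -8).
v_4 = A·v_3 = (144, 112, 24).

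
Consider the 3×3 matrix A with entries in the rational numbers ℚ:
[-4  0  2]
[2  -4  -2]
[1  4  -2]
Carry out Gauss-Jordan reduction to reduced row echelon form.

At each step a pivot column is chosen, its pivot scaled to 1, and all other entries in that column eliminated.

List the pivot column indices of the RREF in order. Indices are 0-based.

pivot columns: 0, 1, 2

step 1: normalize row 0 (÷-4) = (1, 0, -1/2)
  row 1: subtract 2×row0 = (0, -4, -1)
  row 2: subtract 1×row0 = (0, 4, -3/2)
step 2: normalize row 1 (÷-4) = (0, 1, 1/4)
  row 2: subtract 4×row1 = (0, 0, -5/2)
step 3: normalize row 2 (÷-5/2) = (0, 0, 1)
  row 0: subtract -1/2×row2 = (1, 0, 0)
  row 1: subtract 1/4×row2 = (0, 1, 0)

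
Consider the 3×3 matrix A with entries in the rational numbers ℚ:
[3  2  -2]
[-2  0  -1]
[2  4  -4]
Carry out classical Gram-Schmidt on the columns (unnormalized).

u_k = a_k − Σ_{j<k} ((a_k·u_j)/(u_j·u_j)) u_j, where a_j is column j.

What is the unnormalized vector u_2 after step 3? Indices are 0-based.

u_2 = (-4/9, -4/9, 2/9)

Step 1: u_0 = a_0 = (3, -2, 2).
Step 2: u_1 = a_1 − (14/17)·u_0 = (-8/17, 28/17, 40/17).
Step 3: u_2 = a_2 − (-12/17)·u_0 − (-43/36)·u_1 = (-4/9, -4/9, 2/9).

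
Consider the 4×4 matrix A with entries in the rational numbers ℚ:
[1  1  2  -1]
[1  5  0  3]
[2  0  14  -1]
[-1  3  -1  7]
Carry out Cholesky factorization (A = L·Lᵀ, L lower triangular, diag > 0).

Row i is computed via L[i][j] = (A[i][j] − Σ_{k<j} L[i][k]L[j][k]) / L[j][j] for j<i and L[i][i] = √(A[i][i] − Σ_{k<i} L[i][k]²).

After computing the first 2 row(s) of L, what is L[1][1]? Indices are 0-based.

Step 1: L[0][0] = √(1) = 1.
  L[1][0] = (1) / L[0][0] = 1.
Step 2: L[1][1] = √(4) = 2.

L[1][1] = 2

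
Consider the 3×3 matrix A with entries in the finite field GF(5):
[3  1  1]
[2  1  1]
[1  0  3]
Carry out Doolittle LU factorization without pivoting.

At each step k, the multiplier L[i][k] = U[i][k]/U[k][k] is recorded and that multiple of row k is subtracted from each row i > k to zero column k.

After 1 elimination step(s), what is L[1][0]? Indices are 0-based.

L[1][0] = 4

Step 1: pivot at (0,0) is 3.
  row1 ← row1 − (4)·row0  ⇒  L[1][0]=4, U row1=(0, 2, 2)
  row2 ← row2 − (2)·row0  ⇒  L[2][0]=2, U row2=(0, 3, 1)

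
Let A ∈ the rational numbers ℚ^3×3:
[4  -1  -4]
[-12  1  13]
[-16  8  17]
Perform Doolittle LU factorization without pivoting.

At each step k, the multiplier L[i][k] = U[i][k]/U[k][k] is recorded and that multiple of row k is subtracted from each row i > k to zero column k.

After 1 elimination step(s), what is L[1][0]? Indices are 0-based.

L[1][0] = -3

k=0: U[0][0]=4
  eliminate (1,0): mult=-3, new row 1: (0, -2, 1); set L[1][0]=-3
  eliminate (2,0): mult=-4, new row 2: (0, 4, 1); set L[2][0]=-4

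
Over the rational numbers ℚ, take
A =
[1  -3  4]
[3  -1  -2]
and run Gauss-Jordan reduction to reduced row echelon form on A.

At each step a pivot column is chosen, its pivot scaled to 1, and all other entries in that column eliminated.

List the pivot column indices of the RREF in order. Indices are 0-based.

[1] R0 /= 1  ⇒  (1, -3, 4)
     R1 -= 3·R0  ⇒  (0, 8, -14)
[2] R1 /= 8  ⇒  (0, 1, -7/4)
     R0 -= -3·R1  ⇒  (1, 0, -5/4)

pivot columns: 0, 1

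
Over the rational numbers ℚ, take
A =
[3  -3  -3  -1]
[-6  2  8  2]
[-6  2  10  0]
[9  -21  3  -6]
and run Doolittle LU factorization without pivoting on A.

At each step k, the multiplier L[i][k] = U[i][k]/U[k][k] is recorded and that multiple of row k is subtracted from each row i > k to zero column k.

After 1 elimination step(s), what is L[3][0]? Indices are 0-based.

L[3][0] = 3

k=0: U[0][0]=3
  eliminate (1,0): mult=-2, new row 1: (0, -4, 2, 0); set L[1][0]=-2
  eliminate (2,0): mult=-2, new row 2: (0, -4, 4, -2); set L[2][0]=-2
  eliminate (3,0): mult=3, new row 3: (0, -12, 12, -3); set L[3][0]=3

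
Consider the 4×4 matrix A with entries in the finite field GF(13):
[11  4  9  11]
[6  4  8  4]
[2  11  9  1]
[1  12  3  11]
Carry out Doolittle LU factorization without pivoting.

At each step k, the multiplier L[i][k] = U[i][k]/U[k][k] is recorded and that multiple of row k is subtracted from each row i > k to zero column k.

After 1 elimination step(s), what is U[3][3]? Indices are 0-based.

U[3][3] = 10

k=0: U[0][0]=11
  eliminate (1,0): mult=10, new row 1: (0, 3, 9, 11); set L[1][0]=10
  eliminate (2,0): mult=12, new row 2: (0, 2, 5, 12); set L[2][0]=12
  eliminate (3,0): mult=6, new row 3: (0, 1, 1, 10); set L[3][0]=6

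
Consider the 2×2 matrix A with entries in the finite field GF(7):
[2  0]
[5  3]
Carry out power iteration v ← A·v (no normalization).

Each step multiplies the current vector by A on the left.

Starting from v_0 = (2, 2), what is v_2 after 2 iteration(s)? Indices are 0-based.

v_2 = (1, 5)

v_0 = (2, 2).
v_1 = A·v_0 = (4, 2).
v_2 = A·v_1 = (1, 5).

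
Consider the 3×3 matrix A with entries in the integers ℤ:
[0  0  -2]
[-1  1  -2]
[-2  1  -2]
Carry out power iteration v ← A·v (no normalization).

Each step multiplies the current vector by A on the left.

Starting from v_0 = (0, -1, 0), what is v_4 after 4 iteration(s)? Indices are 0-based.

v_4 = (10, 9, 11)

v_0 = (0, -1, 0).
v_1 = A·v_0 = (0, -1, -1).
v_2 = A·v_1 = (2, 1, 1).
v_3 = A·v_2 = (-2, -3, -5).
v_4 = A·v_3 = (10, 9, 11).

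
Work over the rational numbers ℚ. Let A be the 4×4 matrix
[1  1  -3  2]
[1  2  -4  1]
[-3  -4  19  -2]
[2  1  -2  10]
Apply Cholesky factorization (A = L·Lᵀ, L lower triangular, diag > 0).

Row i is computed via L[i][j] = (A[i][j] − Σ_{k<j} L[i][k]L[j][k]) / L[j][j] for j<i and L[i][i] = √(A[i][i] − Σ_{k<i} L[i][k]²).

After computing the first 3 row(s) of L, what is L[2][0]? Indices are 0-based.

L[2][0] = -3

Step 1: L[0][0] = √(1) = 1.
  L[1][0] = (1) / L[0][0] = 1.
Step 2: L[1][1] = √(1) = 1.
  L[2][0] = (-3) / L[0][0] = -3.
  L[2][1] = (-1) / L[1][1] = -1.
Step 3: L[2][2] = √(9) = 3.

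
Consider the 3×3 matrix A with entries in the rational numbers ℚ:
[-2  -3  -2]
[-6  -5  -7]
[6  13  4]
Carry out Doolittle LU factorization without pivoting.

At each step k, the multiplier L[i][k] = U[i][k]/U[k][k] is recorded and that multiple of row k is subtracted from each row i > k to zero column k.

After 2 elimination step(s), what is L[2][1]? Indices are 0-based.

k=0: U[0][0]=-2
  eliminate (1,0): mult=3, new row 1: (0, 4, -1); set L[1][0]=3
  eliminate (2,0): mult=-3, new row 2: (0, 4, -2); set L[2][0]=-3
k=1: U[1][1]=4
  eliminate (2,1): mult=1, new row 2: (0, 0, -1); set L[2][1]=1

L[2][1] = 1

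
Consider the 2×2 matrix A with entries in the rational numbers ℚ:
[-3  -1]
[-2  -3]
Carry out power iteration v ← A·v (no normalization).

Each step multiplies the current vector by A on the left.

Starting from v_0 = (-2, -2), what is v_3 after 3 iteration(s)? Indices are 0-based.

v_0 = (-2, -2).
v_1 = A·v_0 = (8, 10).
v_2 = A·v_1 = (-34, -46).
v_3 = A·v_2 = (148, 206).

v_3 = (148, 206)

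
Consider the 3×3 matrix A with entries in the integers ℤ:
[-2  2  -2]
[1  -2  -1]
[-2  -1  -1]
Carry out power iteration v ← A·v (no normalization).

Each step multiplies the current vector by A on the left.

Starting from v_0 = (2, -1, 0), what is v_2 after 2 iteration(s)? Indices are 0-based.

v_2 = (26, -11, 11)

v_0 = (2, -1, 0).
v_1 = A·v_0 = (-6, 4, -3).
v_2 = A·v_1 = (26, -11, 11).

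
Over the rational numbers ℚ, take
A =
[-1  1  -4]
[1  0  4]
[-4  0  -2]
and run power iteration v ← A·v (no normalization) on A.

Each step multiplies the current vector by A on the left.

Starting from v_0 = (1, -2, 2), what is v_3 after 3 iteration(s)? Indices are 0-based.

v_3 = (-335, 292, -328)

v_0 = (1, -2, 2).
v_1 = A·v_0 = (-11, 9, -8).
v_2 = A·v_1 = (52, -43, 60).
v_3 = A·v_2 = (-335, 292, -328).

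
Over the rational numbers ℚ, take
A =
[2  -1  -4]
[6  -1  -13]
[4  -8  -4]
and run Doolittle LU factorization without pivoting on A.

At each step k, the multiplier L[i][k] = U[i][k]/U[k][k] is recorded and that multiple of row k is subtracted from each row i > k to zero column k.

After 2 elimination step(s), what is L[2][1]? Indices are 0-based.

Step 1: pivot at (0,0) is 2.
  row1 ← row1 − (3)·row0  ⇒  L[1][0]=3, U row1=(0, 2, -1)
  row2 ← row2 − (2)·row0  ⇒  L[2][0]=2, U row2=(0, -6, 4)
Step 2: pivot at (1,1) is 2.
  row2 ← row2 − (-3)·row1  ⇒  L[2][1]=-3, U row2=(0, 0, 1)

L[2][1] = -3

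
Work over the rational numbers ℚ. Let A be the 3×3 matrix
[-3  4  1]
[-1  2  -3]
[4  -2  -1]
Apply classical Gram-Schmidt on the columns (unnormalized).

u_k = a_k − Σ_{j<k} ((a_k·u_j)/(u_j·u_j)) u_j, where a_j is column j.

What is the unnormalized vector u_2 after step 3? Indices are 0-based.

Step 1: u_0 = a_0 = (-3, -1, 4).
Step 2: u_1 = a_1 − (-11/13)·u_0 = (19/13, 15/13, 18/13).
Step 3: u_2 = a_2 − (-2/13)·u_0 − (-22/35)·u_1 = (51/35, -17/7, 17/35).

u_2 = (51/35, -17/7, 17/35)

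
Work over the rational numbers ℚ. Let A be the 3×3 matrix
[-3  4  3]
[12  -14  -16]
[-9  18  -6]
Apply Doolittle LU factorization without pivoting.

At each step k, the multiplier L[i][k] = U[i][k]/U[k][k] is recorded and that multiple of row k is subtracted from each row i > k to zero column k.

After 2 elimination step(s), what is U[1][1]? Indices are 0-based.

U[1][1] = 2

Step 1: pivot at (0,0) is -3.
  row1 ← row1 − (-4)·row0  ⇒  L[1][0]=-4, U row1=(0, 2, -4)
  row2 ← row2 − (3)·row0  ⇒  L[2][0]=3, U row2=(0, 6, -15)
Step 2: pivot at (1,1) is 2.
  row2 ← row2 − (3)·row1  ⇒  L[2][1]=3, U row2=(0, 0, -3)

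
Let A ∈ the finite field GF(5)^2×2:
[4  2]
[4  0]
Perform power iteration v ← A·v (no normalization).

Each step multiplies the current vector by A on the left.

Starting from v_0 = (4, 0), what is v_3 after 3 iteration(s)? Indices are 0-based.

v_3 = (2, 4)

v_0 = (4, 0).
v_1 = A·v_0 = (1, 1).
v_2 = A·v_1 = (1, 4).
v_3 = A·v_2 = (2, 4).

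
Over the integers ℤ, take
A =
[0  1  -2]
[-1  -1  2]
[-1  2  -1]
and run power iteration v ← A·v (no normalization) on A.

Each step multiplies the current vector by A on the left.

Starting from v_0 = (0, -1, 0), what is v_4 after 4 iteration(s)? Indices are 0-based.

v_4 = (45, -31, 50)

v_0 = (0, -1, 0).
v_1 = A·v_0 = (-1, 1, -2).
v_2 = A·v_1 = (5, -4, 5).
v_3 = A·v_2 = (-14, 9, -18).
v_4 = A·v_3 = (45, -31, 50).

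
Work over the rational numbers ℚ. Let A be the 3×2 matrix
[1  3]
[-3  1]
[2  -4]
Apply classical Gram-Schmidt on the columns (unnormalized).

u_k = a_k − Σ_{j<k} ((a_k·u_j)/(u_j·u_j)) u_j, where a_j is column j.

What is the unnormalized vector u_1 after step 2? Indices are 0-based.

Step 1: u_0 = a_0 = (1, -3, 2).
Step 2: u_1 = a_1 − (-4/7)·u_0 = (25/7, -5/7, -20/7).

u_1 = (25/7, -5/7, -20/7)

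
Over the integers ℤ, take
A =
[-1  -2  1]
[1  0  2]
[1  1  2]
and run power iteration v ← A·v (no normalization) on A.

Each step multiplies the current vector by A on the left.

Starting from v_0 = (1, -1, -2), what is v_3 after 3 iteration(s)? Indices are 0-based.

v_3 = (3, -21, -30)

v_0 = (1, -1, -2).
v_1 = A·v_0 = (-1, -3, -4).
v_2 = A·v_1 = (3, -9, -12).
v_3 = A·v_2 = (3, -21, -30).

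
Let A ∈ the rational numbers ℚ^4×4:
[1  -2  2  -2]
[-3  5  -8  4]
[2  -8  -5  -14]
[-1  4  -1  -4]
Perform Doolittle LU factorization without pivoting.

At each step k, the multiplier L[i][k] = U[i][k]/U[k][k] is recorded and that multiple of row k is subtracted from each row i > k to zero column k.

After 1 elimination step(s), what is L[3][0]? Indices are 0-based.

k=0: U[0][0]=1
  eliminate (1,0): mult=-3, new row 1: (0, -1, -2, -2); set L[1][0]=-3
  eliminate (2,0): mult=2, new row 2: (0, -4, -9, -10); set L[2][0]=2
  eliminate (3,0): mult=-1, new row 3: (0, 2, 1, -6); set L[3][0]=-1

L[3][0] = -1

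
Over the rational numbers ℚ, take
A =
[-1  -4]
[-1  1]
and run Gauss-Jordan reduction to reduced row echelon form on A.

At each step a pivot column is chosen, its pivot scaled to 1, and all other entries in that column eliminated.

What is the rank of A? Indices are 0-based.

rank = 2

[1] R0 /= -1  ⇒  (1, 4)
     R1 -= -1·R0  ⇒  (0, 5)
[2] R1 /= 5  ⇒  (0, 1)
     R0 -= 4·R1  ⇒  (1, 0)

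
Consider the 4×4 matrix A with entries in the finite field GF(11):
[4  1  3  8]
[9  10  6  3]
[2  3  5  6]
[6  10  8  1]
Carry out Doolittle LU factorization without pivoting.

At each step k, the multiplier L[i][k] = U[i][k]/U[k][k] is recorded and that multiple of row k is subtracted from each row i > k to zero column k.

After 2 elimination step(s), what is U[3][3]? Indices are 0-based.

U[3][3] = 9

[col 0] pivot 4
  R1 -= 5*R0 → (0, 5, 2, 7)  (L[1][0] := 5)
  R2 -= 6*R0 → (0, 8, 9, 2)  (L[2][0] := 6)
  R3 -= 7*R0 → (0, 3, 9, 0)  (L[3][0] := 7)
[col 1] pivot 5
  R2 -= 6*R1 → (0, 0, 8, 4)  (L[2][1] := 6)
  R3 -= 5*R1 → (0, 0, 10, 9)  (L[3][1] := 5)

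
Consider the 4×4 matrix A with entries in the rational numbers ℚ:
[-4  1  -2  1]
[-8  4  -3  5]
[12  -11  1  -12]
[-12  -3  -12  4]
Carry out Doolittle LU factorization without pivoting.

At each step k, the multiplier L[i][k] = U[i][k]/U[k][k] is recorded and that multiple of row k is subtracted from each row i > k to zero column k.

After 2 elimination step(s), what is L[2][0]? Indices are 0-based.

k=0: U[0][0]=-4
  eliminate (1,0): mult=2, new row 1: (0, 2, 1, 3); set L[1][0]=2
  eliminate (2,0): mult=-3, new row 2: (0, -8, -5, -9); set L[2][0]=-3
  eliminate (3,0): mult=3, new row 3: (0, -6, -6, 1); set L[3][0]=3
k=1: U[1][1]=2
  eliminate (2,1): mult=-4, new row 2: (0, 0, -1, 3); set L[2][1]=-4
  eliminate (3,1): mult=-3, new row 3: (0, 0, -3, 10); set L[3][1]=-3

L[2][0] = -3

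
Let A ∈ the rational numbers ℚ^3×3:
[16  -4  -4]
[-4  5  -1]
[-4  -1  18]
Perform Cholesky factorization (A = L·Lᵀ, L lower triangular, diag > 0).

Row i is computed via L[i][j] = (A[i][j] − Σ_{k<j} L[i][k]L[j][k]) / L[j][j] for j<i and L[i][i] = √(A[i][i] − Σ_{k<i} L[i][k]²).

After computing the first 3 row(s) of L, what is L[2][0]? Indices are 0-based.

L[2][0] = -1

Step 1: L[0][0] = √(16) = 4.
  L[1][0] = (-4) / L[0][0] = -1.
Step 2: L[1][1] = √(4) = 2.
  L[2][0] = (-4) / L[0][0] = -1.
  L[2][1] = (-2) / L[1][1] = -1.
Step 3: L[2][2] = √(16) = 4.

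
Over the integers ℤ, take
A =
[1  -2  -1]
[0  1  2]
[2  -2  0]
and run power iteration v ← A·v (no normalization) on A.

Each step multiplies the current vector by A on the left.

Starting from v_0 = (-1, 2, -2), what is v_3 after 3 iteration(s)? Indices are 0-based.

v_0 = (-1, 2, -2).
v_1 = A·v_0 = (-3, -2, -6).
v_2 = A·v_1 = (7, -14, -2).
v_3 = A·v_2 = (37, -18, 42).

v_3 = (37, -18, 42)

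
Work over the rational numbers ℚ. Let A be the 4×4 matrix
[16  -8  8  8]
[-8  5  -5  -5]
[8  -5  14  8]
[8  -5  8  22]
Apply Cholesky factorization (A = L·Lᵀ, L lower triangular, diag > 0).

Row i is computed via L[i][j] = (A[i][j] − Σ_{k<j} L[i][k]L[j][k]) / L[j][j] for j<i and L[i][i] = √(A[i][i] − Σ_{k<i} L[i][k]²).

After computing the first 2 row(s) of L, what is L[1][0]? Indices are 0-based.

L[1][0] = -2

Step 1: L[0][0] = √(16) = 4.
  L[1][0] = (-8) / L[0][0] = -2.
Step 2: L[1][1] = √(1) = 1.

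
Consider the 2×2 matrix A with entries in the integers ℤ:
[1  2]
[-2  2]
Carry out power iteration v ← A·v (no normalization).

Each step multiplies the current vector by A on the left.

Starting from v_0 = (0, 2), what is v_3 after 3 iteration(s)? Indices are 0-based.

v_0 = (0, 2).
v_1 = A·v_0 = (4, 4).
v_2 = A·v_1 = (12, 0).
v_3 = A·v_2 = (12, -24).

v_3 = (12, -24)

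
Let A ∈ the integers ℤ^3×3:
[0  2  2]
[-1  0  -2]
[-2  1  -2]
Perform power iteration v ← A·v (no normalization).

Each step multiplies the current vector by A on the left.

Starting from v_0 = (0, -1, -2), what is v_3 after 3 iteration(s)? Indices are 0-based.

v_0 = (0, -1, -2).
v_1 = A·v_0 = (-6, 4, 3).
v_2 = A·v_1 = (14, 0, 10).
v_3 = A·v_2 = (20, -34, -48).

v_3 = (20, -34, -48)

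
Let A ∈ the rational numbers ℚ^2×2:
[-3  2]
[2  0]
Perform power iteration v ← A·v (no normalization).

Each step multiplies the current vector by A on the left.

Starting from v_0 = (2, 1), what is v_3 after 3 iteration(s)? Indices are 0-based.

v_0 = (2, 1).
v_1 = A·v_0 = (-4, 4).
v_2 = A·v_1 = (20, -8).
v_3 = A·v_2 = (-76, 40).

v_3 = (-76, 40)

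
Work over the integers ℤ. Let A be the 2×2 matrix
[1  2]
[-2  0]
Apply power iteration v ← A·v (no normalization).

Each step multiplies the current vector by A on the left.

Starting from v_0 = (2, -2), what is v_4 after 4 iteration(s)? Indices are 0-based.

v_0 = (2, -2).
v_1 = A·v_0 = (-2, -4).
v_2 = A·v_1 = (-10, 4).
v_3 = A·v_2 = (-2, 20).
v_4 = A·v_3 = (38, 4).

v_4 = (38, 4)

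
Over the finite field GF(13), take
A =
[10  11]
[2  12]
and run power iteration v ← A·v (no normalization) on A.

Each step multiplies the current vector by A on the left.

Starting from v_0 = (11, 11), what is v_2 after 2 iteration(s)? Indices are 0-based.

v_2 = (0, 9)

v_0 = (11, 11).
v_1 = A·v_0 = (10, 11).
v_2 = A·v_1 = (0, 9).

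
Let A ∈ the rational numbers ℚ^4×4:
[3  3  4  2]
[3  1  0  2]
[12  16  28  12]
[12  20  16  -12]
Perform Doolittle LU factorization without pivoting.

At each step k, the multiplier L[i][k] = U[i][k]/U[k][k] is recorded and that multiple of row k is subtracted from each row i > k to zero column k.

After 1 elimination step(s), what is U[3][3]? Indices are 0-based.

k=0: U[0][0]=3
  eliminate (1,0): mult=1, new row 1: (0, -2, -4, 0); set L[1][0]=1
  eliminate (2,0): mult=4, new row 2: (0, 4, 12, 4); set L[2][0]=4
  eliminate (3,0): mult=4, new row 3: (0, 8, 0, -20); set L[3][0]=4

U[3][3] = -20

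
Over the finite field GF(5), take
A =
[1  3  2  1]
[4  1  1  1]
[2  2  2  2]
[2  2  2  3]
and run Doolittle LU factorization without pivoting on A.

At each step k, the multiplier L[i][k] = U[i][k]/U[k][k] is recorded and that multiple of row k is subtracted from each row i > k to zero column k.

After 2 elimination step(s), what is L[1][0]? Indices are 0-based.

L[1][0] = 4

Step 1: pivot at (0,0) is 1.
  row1 ← row1 − (4)·row0  ⇒  L[1][0]=4, U row1=(0, 4, 3, 2)
  row2 ← row2 − (2)·row0  ⇒  L[2][0]=2, U row2=(0, 1, 3, 0)
  row3 ← row3 − (2)·row0  ⇒  L[3][0]=2, U row3=(0, 1, 3, 1)
Step 2: pivot at (1,1) is 4.
  row2 ← row2 − (4)·row1  ⇒  L[2][1]=4, U row2=(0, 0, 1, 2)
  row3 ← row3 − (4)·row1  ⇒  L[3][1]=4, U row3=(0, 0, 1, 3)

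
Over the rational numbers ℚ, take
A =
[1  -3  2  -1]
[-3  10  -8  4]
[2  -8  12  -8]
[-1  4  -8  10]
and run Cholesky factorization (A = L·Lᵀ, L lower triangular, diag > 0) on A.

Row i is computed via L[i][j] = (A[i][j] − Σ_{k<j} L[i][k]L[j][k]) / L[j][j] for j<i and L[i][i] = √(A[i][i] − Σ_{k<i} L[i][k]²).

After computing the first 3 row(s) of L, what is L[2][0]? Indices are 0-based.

L[2][0] = 2

Step 1: L[0][0] = √(1) = 1.
  L[1][0] = (-3) / L[0][0] = -3.
Step 2: L[1][1] = √(1) = 1.
  L[2][0] = (2) / L[0][0] = 2.
  L[2][1] = (-2) / L[1][1] = -2.
Step 3: L[2][2] = √(4) = 2.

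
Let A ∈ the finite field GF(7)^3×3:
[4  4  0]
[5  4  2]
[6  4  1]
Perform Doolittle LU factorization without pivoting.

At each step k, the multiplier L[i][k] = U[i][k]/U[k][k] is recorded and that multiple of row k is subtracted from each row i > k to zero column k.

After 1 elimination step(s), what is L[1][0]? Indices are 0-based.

L[1][0] = 3

Step 1: pivot at (0,0) is 4.
  row1 ← row1 − (3)·row0  ⇒  L[1][0]=3, U row1=(0, 6, 2)
  row2 ← row2 − (5)·row0  ⇒  L[2][0]=5, U row2=(0, 5, 1)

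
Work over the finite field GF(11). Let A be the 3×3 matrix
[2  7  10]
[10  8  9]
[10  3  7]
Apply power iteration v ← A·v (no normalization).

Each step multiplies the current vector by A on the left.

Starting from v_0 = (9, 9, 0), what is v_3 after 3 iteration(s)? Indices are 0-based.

v_3 = (4, 8, 3)

v_0 = (9, 9, 0).
v_1 = A·v_0 = (4, 8, 7).
v_2 = A·v_1 = (2, 2, 3).
v_3 = A·v_2 = (4, 8, 3).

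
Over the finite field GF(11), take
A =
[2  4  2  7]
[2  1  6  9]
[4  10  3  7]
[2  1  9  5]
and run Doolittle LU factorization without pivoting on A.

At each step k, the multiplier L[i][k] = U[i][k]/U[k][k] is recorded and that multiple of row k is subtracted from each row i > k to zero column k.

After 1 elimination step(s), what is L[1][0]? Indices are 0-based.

L[1][0] = 1

[col 0] pivot 2
  R1 -= 1*R0 → (0, 8, 4, 2)  (L[1][0] := 1)
  R2 -= 2*R0 → (0, 2, 10, 4)  (L[2][0] := 2)
  R3 -= 1*R0 → (0, 8, 7, 9)  (L[3][0] := 1)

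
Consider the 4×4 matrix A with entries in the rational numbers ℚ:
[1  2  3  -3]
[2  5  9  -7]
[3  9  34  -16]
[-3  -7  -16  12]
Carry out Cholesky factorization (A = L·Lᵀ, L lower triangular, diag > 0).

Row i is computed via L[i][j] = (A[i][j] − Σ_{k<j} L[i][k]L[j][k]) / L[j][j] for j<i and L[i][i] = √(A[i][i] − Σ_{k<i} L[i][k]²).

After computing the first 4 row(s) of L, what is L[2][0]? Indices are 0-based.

Step 1: L[0][0] = √(1) = 1.
  L[1][0] = (2) / L[0][0] = 2.
Step 2: L[1][1] = √(1) = 1.
  L[2][0] = (3) / L[0][0] = 3.
  L[2][1] = (3) / L[1][1] = 3.
Step 3: L[2][2] = √(16) = 4.
  L[3][0] = (-3) / L[0][0] = -3.
  L[3][1] = (-1) / L[1][1] = -1.
  L[3][2] = (-4) / L[2][2] = -1.
Step 4: L[3][3] = √(1) = 1.

L[2][0] = 3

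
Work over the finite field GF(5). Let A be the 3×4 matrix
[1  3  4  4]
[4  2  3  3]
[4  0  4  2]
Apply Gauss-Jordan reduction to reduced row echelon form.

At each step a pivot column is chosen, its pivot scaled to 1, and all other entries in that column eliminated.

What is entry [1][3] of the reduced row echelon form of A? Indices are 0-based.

pivot(0,0)=1: scale R0 → (1, 3, 4, 4)
  clear (1,0): R1 −= (4)R0 → (0, 0, 2, 2)
  clear (2,0): R2 −= (4)R0 → (0, 3, 3, 1)
pivot(1,1): swap R1↔R2
pivot(1,1)=3: scale R1 → (0, 1, 1, 2)
  clear (0,1): R0 −= (3)R1 → (1, 0, 1, 3)
pivot(2,2)=2: scale R2 → (0, 0, 1, 1)
  clear (0,2): R0 −= (1)R2 → (1, 0, 0, 2)
  clear (1,2): R1 −= (1)R2 → (0, 1, 0, 1)

M[1][3] = 1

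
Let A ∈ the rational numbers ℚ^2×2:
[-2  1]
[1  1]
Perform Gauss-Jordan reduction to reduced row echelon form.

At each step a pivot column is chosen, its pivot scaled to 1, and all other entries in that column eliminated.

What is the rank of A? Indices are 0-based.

rank = 2

[1] R0 /= -2  ⇒  (1, -1/2)
     R1 -= 1·R0  ⇒  (0, 3/2)
[2] R1 /= 3/2  ⇒  (0, 1)
     R0 -= -1/2·R1  ⇒  (1, 0)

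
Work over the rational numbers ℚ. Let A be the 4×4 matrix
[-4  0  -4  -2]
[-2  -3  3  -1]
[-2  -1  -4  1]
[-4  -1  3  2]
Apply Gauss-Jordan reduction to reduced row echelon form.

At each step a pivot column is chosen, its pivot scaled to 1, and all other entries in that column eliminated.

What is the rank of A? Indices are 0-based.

[1] R0 /= -4  ⇒  (1, 0, 1, 1/2)
     R1 -= -2·R0  ⇒  (0, -3, 5, 0)
     R2 -= -2·R0  ⇒  (0, -1, -2, 2)
     R3 -= -4·R0  ⇒  (0, -1, 7, 4)
[2] R1 /= -3  ⇒  (0, 1, -5/3, 0)
     R2 -= -1·R1  ⇒  (0, 0, -11/3, 2)
     R3 -= -1·R1  ⇒  (0, 0, 16/3, 4)
[3] R2 /= -11/3  ⇒  (0, 0, 1, -6/11)
     R0 -= 1·R2  ⇒  (1, 0, 0, 23/22)
     R1 -= -5/3·R2  ⇒  (0, 1, 0, -10/11)
     R3 -= 16/3·R2  ⇒  (0, 0, 0, 76/11)
[4] R3 /= 76/11  ⇒  (0, 0, 0, 1)
     R0 -= 23/22·R3  ⇒  (1, 0, 0, 0)
     R1 -= -10/11·R3  ⇒  (0, 1, 0, 0)
     R2 -= -6/11·R3  ⇒  (0, 0, 1, 0)

rank = 4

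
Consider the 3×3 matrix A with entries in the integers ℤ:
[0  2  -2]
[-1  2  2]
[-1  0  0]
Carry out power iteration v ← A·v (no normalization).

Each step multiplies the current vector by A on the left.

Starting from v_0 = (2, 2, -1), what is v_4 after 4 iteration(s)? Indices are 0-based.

v_4 = (-64, -72, 8)

v_0 = (2, 2, -1).
v_1 = A·v_0 = (6, 0, -2).
v_2 = A·v_1 = (4, -10, -6).
v_3 = A·v_2 = (-8, -36, -4).
v_4 = A·v_3 = (-64, -72, 8).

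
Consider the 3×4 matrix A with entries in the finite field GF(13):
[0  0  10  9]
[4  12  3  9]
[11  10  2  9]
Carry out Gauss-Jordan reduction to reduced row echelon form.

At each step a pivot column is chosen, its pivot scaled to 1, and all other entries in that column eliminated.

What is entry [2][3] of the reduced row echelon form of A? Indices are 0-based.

M[2][3] = 10

step 1: exchange rows 0,1
step 1: normalize row 0 (÷4) = (1, 3, 4, 12)
  row 2: subtract 11×row0 = (0, 3, 10, 7)
step 2: exchange rows 1,2
step 2: normalize row 1 (÷3) = (0, 1, 12, 11)
  row 0: subtract 3×row1 = (1, 0, 7, 5)
step 3: normalize row 2 (÷10) = (0, 0, 1, 10)
  row 0: subtract 7×row2 = (1, 0, 0, 0)
  row 1: subtract 12×row2 = (0, 1, 0, 8)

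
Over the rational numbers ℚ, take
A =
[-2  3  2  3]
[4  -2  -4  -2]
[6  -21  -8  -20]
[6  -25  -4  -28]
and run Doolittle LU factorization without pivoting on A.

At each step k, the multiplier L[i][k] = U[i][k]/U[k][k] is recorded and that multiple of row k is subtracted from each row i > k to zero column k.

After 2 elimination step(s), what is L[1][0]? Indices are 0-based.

Step 1: pivot at (0,0) is -2.
  row1 ← row1 − (-2)·row0  ⇒  L[1][0]=-2, U row1=(0, 4, 0, 4)
  row2 ← row2 − (-3)·row0  ⇒  L[2][0]=-3, U row2=(0, -12, -2, -11)
  row3 ← row3 − (-3)·row0  ⇒  L[3][0]=-3, U row3=(0, -16, 2, -19)
Step 2: pivot at (1,1) is 4.
  row2 ← row2 − (-3)·row1  ⇒  L[2][1]=-3, U row2=(0, 0, -2, 1)
  row3 ← row3 − (-4)·row1  ⇒  L[3][1]=-4, U row3=(0, 0, 2, -3)

L[1][0] = -2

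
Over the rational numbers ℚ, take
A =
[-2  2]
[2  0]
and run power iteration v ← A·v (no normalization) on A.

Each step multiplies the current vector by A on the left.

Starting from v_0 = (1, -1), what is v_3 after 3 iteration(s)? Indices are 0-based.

v_0 = (1, -1).
v_1 = A·v_0 = (-4, 2).
v_2 = A·v_1 = (12, -8).
v_3 = A·v_2 = (-40, 24).

v_3 = (-40, 24)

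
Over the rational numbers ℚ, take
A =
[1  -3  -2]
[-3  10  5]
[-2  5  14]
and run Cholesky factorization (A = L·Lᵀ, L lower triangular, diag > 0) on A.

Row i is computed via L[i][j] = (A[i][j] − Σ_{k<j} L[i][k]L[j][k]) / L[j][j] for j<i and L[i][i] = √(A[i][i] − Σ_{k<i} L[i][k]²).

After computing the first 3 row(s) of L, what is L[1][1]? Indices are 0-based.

L[1][1] = 1

Step 1: L[0][0] = √(1) = 1.
  L[1][0] = (-3) / L[0][0] = -3.
Step 2: L[1][1] = √(1) = 1.
  L[2][0] = (-2) / L[0][0] = -2.
  L[2][1] = (-1) / L[1][1] = -1.
Step 3: L[2][2] = √(9) = 3.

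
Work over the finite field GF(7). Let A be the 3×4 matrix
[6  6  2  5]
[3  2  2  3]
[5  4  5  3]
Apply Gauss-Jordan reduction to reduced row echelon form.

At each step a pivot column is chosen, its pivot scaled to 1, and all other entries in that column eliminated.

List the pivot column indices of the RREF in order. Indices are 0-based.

pivot(0,0)=6: scale R0 → (1, 1, 5, 2)
  clear (1,0): R1 −= (3)R0 → (0, 6, 1, 4)
  clear (2,0): R2 −= (5)R0 → (0, 6, 1, 0)
pivot(1,1)=6: scale R1 → (0, 1, 6, 3)
  clear (0,1): R0 −= (1)R1 → (1, 0, 6, 6)
  clear (2,1): R2 −= (6)R1 → (0, 0, 0, 3)
col 2: no nonzero at/below row 2; advance.
pivot(2,3)=3: scale R2 → (0, 0, 0, 1)
  clear (0,3): R0 −= (6)R2 → (1, 0, 6, 0)
  clear (1,3): R1 −= (3)R2 → (0, 1, 6, 0)

pivot columns: 0, 1, 3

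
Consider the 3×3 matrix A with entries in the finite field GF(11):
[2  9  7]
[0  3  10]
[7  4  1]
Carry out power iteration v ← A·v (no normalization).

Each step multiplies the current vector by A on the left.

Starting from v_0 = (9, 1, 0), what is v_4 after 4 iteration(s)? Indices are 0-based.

v_0 = (9, 1, 0).
v_1 = A·v_0 = (5, 3, 1).
v_2 = A·v_1 = (0, 8, 4).
v_3 = A·v_2 = (1, 9, 3).
v_4 = A·v_3 = (5, 2, 2).

v_4 = (5, 2, 2)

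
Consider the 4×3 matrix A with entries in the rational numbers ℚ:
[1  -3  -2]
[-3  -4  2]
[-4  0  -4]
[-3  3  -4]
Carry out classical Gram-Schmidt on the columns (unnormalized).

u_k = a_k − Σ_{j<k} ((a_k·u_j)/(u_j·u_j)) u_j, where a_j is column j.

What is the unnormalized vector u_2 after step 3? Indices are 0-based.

u_2 = (-453/119, 246/119, -12/7, -125/119)

Step 1: u_0 = a_0 = (1, -3, -4, -3).
Step 2: u_1 = a_1 − (0)·u_0 = (-3, -4, 0, 3).
Step 3: u_2 = a_2 − (4/7)·u_0 − (-7/17)·u_1 = (-453/119, 246/119, -12/7, -125/119).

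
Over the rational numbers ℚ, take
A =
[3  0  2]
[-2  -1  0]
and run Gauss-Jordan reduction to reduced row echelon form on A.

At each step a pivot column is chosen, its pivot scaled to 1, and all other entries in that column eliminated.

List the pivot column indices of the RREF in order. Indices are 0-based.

pivot columns: 0, 1

pivot(0,0)=3: scale R0 → (1, 0, 2/3)
  clear (1,0): R1 −= (-2)R0 → (0, -1, 4/3)
pivot(1,1)=-1: scale R1 → (0, 1, -4/3)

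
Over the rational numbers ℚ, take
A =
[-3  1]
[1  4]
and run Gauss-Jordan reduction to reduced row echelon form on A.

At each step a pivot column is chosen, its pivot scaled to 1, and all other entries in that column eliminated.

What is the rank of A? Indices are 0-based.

rank = 2

step 1: normalize row 0 (÷-3) = (1, -1/3)
  row 1: subtract 1×row0 = (0, 13/3)
step 2: normalize row 1 (÷13/3) = (0, 1)
  row 0: subtract -1/3×row1 = (1, 0)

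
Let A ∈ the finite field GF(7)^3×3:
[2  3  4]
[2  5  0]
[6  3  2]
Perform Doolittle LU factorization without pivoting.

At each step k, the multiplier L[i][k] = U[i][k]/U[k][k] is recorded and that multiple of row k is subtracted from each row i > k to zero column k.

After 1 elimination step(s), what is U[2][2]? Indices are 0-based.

U[2][2] = 4

[col 0] pivot 2
  R1 -= 1*R0 → (0, 2, 3)  (L[1][0] := 1)
  R2 -= 3*R0 → (0, 1, 4)  (L[2][0] := 3)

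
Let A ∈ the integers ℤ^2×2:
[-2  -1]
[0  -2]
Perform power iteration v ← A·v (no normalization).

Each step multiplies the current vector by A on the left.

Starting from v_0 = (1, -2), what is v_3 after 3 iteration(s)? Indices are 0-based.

v_0 = (1, -2).
v_1 = A·v_0 = (0, 4).
v_2 = A·v_1 = (-4, -8).
v_3 = A·v_2 = (16, 16).

v_3 = (16, 16)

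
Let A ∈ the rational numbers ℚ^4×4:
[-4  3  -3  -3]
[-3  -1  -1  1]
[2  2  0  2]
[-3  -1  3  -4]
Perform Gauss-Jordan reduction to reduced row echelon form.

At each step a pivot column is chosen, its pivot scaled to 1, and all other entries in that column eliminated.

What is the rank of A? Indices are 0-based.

step 1: normalize row 0 (÷-4) = (1, -3/4, 3/4, 3/4)
  row 1: subtract -3×row0 = (0, -13/4, 5/4, 13/4)
  row 2: subtract 2×row0 = (0, 7/2, -3/2, 1/2)
  row 3: subtract -3×row0 = (0, -13/4, 21/4, -7/4)
step 2: normalize row 1 (÷-13/4) = (0, 1, -5/13, -1)
  row 0: subtract -3/4×row1 = (1, 0, 6/13, 0)
  row 2: subtract 7/2×row1 = (0, 0, -2/13, 4)
  row 3: subtract -13/4×row1 = (0, 0, 4, -5)
step 3: normalize row 2 (÷-2/13) = (0, 0, 1, -26)
  row 0: subtract 6/13×row2 = (1, 0, 0, 12)
  row 1: subtract -5/13×row2 = (0, 1, 0, -11)
  row 3: subtract 4×row2 = (0, 0, 0, 99)
step 4: normalize row 3 (÷99) = (0, 0, 0, 1)
  row 0: subtract 12×row3 = (1, 0, 0, 0)
  row 1: subtract -11×row3 = (0, 1, 0, 0)
  row 2: subtract -26×row3 = (0, 0, 1, 0)

rank = 4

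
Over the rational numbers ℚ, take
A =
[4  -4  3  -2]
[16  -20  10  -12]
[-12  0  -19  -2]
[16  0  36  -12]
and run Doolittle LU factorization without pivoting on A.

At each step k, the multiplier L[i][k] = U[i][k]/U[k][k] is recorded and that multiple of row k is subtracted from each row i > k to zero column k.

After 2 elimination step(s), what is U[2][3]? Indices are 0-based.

U[2][3] = 4

Step 1: pivot at (0,0) is 4.
  row1 ← row1 − (4)·row0  ⇒  L[1][0]=4, U row1=(0, -4, -2, -4)
  row2 ← row2 − (-3)·row0  ⇒  L[2][0]=-3, U row2=(0, -12, -10, -8)
  row3 ← row3 − (4)·row0  ⇒  L[3][0]=4, U row3=(0, 16, 24, -4)
Step 2: pivot at (1,1) is -4.
  row2 ← row2 − (3)·row1  ⇒  L[2][1]=3, U row2=(0, 0, -4, 4)
  row3 ← row3 − (-4)·row1  ⇒  L[3][1]=-4, U row3=(0, 0, 16, -20)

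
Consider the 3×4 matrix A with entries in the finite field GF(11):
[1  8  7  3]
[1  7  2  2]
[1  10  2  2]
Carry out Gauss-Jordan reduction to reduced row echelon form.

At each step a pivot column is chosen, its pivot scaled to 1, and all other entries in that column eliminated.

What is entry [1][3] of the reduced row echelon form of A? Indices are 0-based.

M[1][3] = 0

[1] R0 /= 1  ⇒  (1, 8, 7, 3)
     R1 -= 1·R0  ⇒  (0, 10, 6, 10)
     R2 -= 1·R0  ⇒  (0, 2, 6, 10)
[2] R1 /= 10  ⇒  (0, 1, 5, 1)
     R0 -= 8·R1  ⇒  (1, 0, 0, 6)
     R2 -= 2·R1  ⇒  (0, 0, 7, 8)
[3] R2 /= 7  ⇒  (0, 0, 1, 9)
     R1 -= 5·R2  ⇒  (0, 1, 0, 0)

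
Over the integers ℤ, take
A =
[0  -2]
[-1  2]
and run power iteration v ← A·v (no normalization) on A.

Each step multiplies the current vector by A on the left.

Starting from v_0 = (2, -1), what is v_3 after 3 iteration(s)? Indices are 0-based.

v_0 = (2, -1).
v_1 = A·v_0 = (2, -4).
v_2 = A·v_1 = (8, -10).
v_3 = A·v_2 = (20, -28).

v_3 = (20, -28)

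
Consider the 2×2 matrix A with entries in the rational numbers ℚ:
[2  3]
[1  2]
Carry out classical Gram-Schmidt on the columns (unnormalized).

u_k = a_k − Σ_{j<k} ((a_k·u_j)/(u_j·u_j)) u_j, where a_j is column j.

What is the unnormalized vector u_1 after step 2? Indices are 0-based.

u_1 = (-1/5, 2/5)

Step 1: u_0 = a_0 = (2, 1).
Step 2: u_1 = a_1 − (8/5)·u_0 = (-1/5, 2/5).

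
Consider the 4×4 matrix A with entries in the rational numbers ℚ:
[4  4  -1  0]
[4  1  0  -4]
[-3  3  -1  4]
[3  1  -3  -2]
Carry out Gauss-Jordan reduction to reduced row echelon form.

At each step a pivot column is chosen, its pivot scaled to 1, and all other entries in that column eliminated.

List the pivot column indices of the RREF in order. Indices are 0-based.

[1] R0 /= 4  ⇒  (1, 1, -1/4, 0)
     R1 -= 4·R0  ⇒  (0, -3, 1, -4)
     R2 -= -3·R0  ⇒  (0, 6, -7/4, 4)
     R3 -= 3·R0  ⇒  (0, -2, -9/4, -2)
[2] R1 /= -3  ⇒  (0, 1, -1/3, 4/3)
     R0 -= 1·R1  ⇒  (1, 0, 1/12, -4/3)
     R2 -= 6·R1  ⇒  (0, 0, 1/4, -4)
     R3 -= -2·R1  ⇒  (0, 0, -35/12, 2/3)
[3] R2 /= 1/4  ⇒  (0, 0, 1, -16)
     R0 -= 1/12·R2  ⇒  (1, 0, 0, 0)
     R1 -= -1/3·R2  ⇒  (0, 1, 0, -4)
     R3 -= -35/12·R2  ⇒  (0, 0, 0, -46)
[4] R3 /= -46  ⇒  (0, 0, 0, 1)
     R1 -= -4·R3  ⇒  (0, 1, 0, 0)
     R2 -= -16·R3  ⇒  (0, 0, 1, 0)

pivot columns: 0, 1, 2, 3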